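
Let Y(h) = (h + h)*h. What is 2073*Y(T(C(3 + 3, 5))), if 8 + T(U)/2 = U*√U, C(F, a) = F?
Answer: 4643520 - 1592064*√6 ≈ 7.4378e+5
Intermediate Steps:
T(U) = -16 + 2*U^(3/2) (T(U) = -16 + 2*(U*√U) = -16 + 2*U^(3/2))
Y(h) = 2*h² (Y(h) = (2*h)*h = 2*h²)
2073*Y(T(C(3 + 3, 5))) = 2073*(2*(-16 + 2*(3 + 3)^(3/2))²) = 2073*(2*(-16 + 2*6^(3/2))²) = 2073*(2*(-16 + 2*(6*√6))²) = 2073*(2*(-16 + 12*√6)²) = 4146*(-16 + 12*√6)²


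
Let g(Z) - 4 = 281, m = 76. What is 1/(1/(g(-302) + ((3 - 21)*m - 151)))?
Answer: -1234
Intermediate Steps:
g(Z) = 285 (g(Z) = 4 + 281 = 285)
1/(1/(g(-302) + ((3 - 21)*m - 151))) = 1/(1/(285 + ((3 - 21)*76 - 151))) = 1/(1/(285 + (-18*76 - 151))) = 1/(1/(285 + (-1368 - 151))) = 1/(1/(285 - 1519)) = 1/(1/(-1234)) = 1/(-1/1234) = -1234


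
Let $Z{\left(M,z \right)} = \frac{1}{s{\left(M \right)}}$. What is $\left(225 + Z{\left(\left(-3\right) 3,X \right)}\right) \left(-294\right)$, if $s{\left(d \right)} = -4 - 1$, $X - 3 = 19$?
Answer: $- \frac{330456}{5} \approx -66091.0$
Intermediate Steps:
$X = 22$ ($X = 3 + 19 = 22$)
$s{\left(d \right)} = -5$
$Z{\left(M,z \right)} = - \frac{1}{5}$ ($Z{\left(M,z \right)} = \frac{1}{-5} = - \frac{1}{5}$)
$\left(225 + Z{\left(\left(-3\right) 3,X \right)}\right) \left(-294\right) = \left(225 - \frac{1}{5}\right) \left(-294\right) = \frac{1124}{5} \left(-294\right) = - \frac{330456}{5}$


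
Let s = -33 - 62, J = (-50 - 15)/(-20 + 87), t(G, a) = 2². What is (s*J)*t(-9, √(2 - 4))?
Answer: 24700/67 ≈ 368.66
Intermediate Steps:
t(G, a) = 4
J = -65/67 ≈ -0.97015
s = -95
(s*J)*t(-9, √(2 - 4)) = -95*(-65/67)*4 = (6175/67)*4 = 24700/67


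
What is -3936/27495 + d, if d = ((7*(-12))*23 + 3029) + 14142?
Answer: 139664123/9165 ≈ 15239.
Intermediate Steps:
d = 15239 (d = (-84*23 + 3029) + 14142 = (-1932 + 3029) + 14142 = 1097 + 14142 = 15239)
-3936/27495 + d = -3936/27495 + 15239 = -3936*1/27495 + 15239 = -1312/9165 + 15239 = 139664123/9165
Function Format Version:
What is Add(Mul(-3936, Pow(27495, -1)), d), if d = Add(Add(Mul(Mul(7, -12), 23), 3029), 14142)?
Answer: Rational(139664123, 9165) ≈ 15239.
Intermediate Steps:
d = 15239 (d = Add(Add(Mul(-84, 23), 3029), 14142) = Add(Add(-1932, 3029), 14142) = Add(1097, 14142) = 15239)
Add(Mul(-3936, Pow(27495, -1)), d) = Add(Mul(-3936, Pow(27495, -1)), 15239) = Add(Mul(-3936, Rational(1, 27495)), 15239) = Add(Rational(-1312, 9165), 15239) = Rational(139664123, 9165)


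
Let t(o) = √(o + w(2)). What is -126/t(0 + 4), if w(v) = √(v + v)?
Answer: -21*√6 ≈ -51.439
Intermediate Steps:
w(v) = √2*√v (w(v) = √(2*v) = √2*√v)
t(o) = √(2 + o) (t(o) = √(o + √2*√2) = √(o + 2) = √(2 + o))
-126/t(0 + 4) = -126/√(2 + (0 + 4)) = -126/√(2 + 4) = -126*√6/6 = -21*√6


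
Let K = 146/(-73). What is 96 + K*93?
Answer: -90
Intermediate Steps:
K = -2 (K = 146*(-1/73) = -2)
96 + K*93 = 96 - 2*93 = 96 - 186 = -90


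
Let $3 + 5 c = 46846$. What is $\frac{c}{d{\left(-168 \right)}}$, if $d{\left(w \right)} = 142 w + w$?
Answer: $- \frac{46843}{120120} \approx -0.38997$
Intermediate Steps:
$c = \frac{46843}{5}$ ($c = - \frac{3}{5} + \frac{1}{5} \cdot 46846 = - \frac{3}{5} + \frac{46846}{5} = \frac{46843}{5} \approx 9368.6$)
$d{\left(w \right)} = 143 w$
$\frac{c}{d{\left(-168 \right)}} = \frac{46843}{5 \cdot 143 \left(-168\right)} = \frac{46843}{5 \left(-24024\right)} = \frac{46843}{5} \left(- \frac{1}{24024}\right) = - \frac{46843}{120120}$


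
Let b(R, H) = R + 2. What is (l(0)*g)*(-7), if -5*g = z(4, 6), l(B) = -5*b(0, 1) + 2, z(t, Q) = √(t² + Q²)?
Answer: -112*√13/5 ≈ -80.764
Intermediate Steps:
b(R, H) = 2 + R
z(t, Q) = √(Q² + t²)
l(B) = -8 (l(B) = -5*(2 + 0) + 2 = -5*2 + 2 = -10 + 2 = -8)
g = -2*√13/5 (g = -√(6² + 4²)/5 = -√(36 + 16)/5 = -2*√13/5 ≈ -1.4422)
(l(0)*g)*(-7) = -(-16)*√13/5*(-7) = (16*√13/5)*(-7) = -112*√13/5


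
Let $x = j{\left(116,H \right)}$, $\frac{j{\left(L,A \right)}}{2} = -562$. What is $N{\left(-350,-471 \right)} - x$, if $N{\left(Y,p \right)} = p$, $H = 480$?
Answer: $653$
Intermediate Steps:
$j{\left(L,A \right)} = -1124$ ($j{\left(L,A \right)} = 2 \left(-562\right) = -1124$)
$x = -1124$
$N{\left(-350,-471 \right)} - x = -471 - -1124 = -471 + 1124 = 653$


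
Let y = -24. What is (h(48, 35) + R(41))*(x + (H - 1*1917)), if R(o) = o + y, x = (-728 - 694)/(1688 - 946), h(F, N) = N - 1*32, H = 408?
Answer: -11211000/371 ≈ -30218.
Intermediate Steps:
h(F, N) = -32 + N (h(F, N) = N - 32 = -32 + N)
x = -711/371 (x = -1422/742 = -1422*1/742 = -711/371 ≈ -1.9164)
R(o) = -24 + o (R(o) = o - 24 = -24 + o)
(h(48, 35) + R(41))*(x + (H - 1*1917)) = ((-32 + 35) + (-24 + 41))*(-711/371 + (408 - 1*1917)) = (3 + 17)*(-711/371 + (408 - 1917)) = 20*(-711/371 - 1509) = 20*(-560550/371) = -11211000/371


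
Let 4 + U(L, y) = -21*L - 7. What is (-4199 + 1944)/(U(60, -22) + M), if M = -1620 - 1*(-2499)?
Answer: 2255/392 ≈ 5.7525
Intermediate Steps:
U(L, y) = -11 - 21*L (U(L, y) = -4 + (-21*L - 7) = -4 + (-7 - 21*L) = -11 - 21*L)
M = 879 (M = -1620 + 2499 = 879)
(-4199 + 1944)/(U(60, -22) + M) = (-4199 + 1944)/((-11 - 21*60) + 879) = -2255/((-11 - 1260) + 879) = -2255/(-1271 + 879) = -2255/(-392) = -2255*(-1/392) = 2255/392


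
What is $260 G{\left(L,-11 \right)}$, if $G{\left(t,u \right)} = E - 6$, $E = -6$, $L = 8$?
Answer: $-3120$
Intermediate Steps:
$G{\left(t,u \right)} = -12$ ($G{\left(t,u \right)} = -6 - 6 = -12$)
$260 G{\left(L,-11 \right)} = 260 \left(-12\right) = -3120$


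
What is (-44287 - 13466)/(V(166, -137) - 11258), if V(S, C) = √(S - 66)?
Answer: 57753/11248 ≈ 5.1345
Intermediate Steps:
V(S, C) = √(-66 + S)
(-44287 - 13466)/(V(166, -137) - 11258) = (-44287 - 13466)/(√(-66 + 166) - 11258) = -57753/(√100 - 11258) = -57753/(10 - 11258) = -57753/(-11248) = -57753*(-1/11248) = 57753/11248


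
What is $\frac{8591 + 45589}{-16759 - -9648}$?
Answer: $- \frac{54180}{7111} \approx -7.6192$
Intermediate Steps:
$\frac{8591 + 45589}{-16759 - -9648} = \frac{54180}{-16759 + 9648} = \frac{54180}{-7111} = 54180 \left(- \frac{1}{7111}\right) = - \frac{54180}{7111}$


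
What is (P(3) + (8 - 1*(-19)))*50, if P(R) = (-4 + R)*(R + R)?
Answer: 1050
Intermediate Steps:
P(R) = 2*R*(-4 + R) (P(R) = (-4 + R)*(2*R) = 2*R*(-4 + R))
(P(3) + (8 - 1*(-19)))*50 = (2*3*(-4 + 3) + (8 - 1*(-19)))*50 = (2*3*(-1) + (8 + 19))*50 = (-6 + 27)*50 = 21*50 = 1050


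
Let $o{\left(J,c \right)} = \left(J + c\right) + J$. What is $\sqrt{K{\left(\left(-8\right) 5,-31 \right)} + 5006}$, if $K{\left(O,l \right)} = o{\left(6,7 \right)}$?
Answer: $5 \sqrt{201} \approx 70.887$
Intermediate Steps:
$o{\left(J,c \right)} = c + 2 J$
$K{\left(O,l \right)} = 19$ ($K{\left(O,l \right)} = 7 + 2 \cdot 6 = 7 + 12 = 19$)
$\sqrt{K{\left(\left(-8\right) 5,-31 \right)} + 5006} = \sqrt{19 + 5006} = \sqrt{5025} = 5 \sqrt{201}$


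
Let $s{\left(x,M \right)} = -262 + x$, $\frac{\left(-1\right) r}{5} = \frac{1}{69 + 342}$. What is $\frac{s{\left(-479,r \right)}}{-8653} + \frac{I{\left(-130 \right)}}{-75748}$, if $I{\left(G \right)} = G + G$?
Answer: $\frac{14594762}{163861861} \approx 0.089067$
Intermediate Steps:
$I{\left(G \right)} = 2 G$
$r = - \frac{5}{411}$ ($r = - \frac{5}{69 + 342} = - \frac{5}{411} \approx -0.012165$)
$\frac{s{\left(-479,r \right)}}{-8653} + \frac{I{\left(-130 \right)}}{-75748} = \frac{-262 - 479}{-8653} + \frac{2 \left(-130\right)}{-75748} = \left(-741\right) \left(- \frac{1}{8653}\right) - - \frac{65}{18937} = \frac{741}{8653} + \frac{65}{18937} = \frac{14594762}{163861861}$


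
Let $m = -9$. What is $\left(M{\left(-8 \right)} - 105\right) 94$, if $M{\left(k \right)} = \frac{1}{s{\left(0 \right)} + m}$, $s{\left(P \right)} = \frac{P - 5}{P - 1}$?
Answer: $- \frac{19787}{2} \approx -9893.5$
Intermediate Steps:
$s{\left(P \right)} = \frac{-5 + P}{-1 + P}$
$M{\left(k \right)} = - \frac{1}{4}$ ($M{\left(k \right)} = \frac{1}{\frac{-5 + 0}{-1 + 0} - 9} = \frac{1}{\frac{1}{-1} \left(-5\right) - 9} = \frac{1}{\left(-1\right) \left(-5\right) - 9} = \frac{1}{5 - 9} = \frac{1}{-4} = - \frac{1}{4}$)
$\left(M{\left(-8 \right)} - 105\right) 94 = \left(- \frac{1}{4} - 105\right) 94 = \left(- \frac{421}{4}\right) 94 = - \frac{19787}{2}$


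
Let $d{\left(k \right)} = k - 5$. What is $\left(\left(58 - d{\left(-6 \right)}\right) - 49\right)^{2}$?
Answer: $400$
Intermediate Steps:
$d{\left(k \right)} = -5 + k$
$\left(\left(58 - d{\left(-6 \right)}\right) - 49\right)^{2} = \left(\left(58 - \left(-5 - 6\right)\right) - 49\right)^{2} = \left(\left(58 - -11\right) - 49\right)^{2} = \left(\left(58 + 11\right) - 49\right)^{2} = \left(69 - 49\right)^{2} = 20^{2} = 400$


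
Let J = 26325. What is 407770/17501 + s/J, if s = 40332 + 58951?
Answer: 1133827003/41883075 ≈ 27.071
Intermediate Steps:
s = 99283
407770/17501 + s/J = 407770/17501 + 99283/26325 = 407770*(1/17501) + 99283*(1/26325) = 37070/1591 + 99283/26325 = 1133827003/41883075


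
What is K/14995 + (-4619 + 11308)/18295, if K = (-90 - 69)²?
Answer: 22512698/10973341 ≈ 2.0516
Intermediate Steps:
K = 25281 (K = (-159)² = 25281)
K/14995 + (-4619 + 11308)/18295 = 25281/14995 + (-4619 + 11308)/18295 = 25281*(1/14995) + 6689*(1/18295) = 25281/14995 + 6689/18295 = 22512698/10973341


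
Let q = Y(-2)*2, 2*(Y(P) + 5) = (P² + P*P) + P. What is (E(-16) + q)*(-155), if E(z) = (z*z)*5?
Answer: -197780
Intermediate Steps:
Y(P) = -5 + P² + P/2 (Y(P) = -5 + ((P² + P*P) + P)/2 = -5 + ((P² + P²) + P)/2 = -5 + (2*P² + P)/2 = -5 + (P + 2*P²)/2 = -5 + (P² + P/2) = -5 + P² + P/2)
E(z) = 5*z² (E(z) = z²*5 = 5*z²)
q = -4 (q = (-5 + (-2)² + (½)*(-2))*2 = (-5 + 4 - 1)*2 = -2*2 = -4)
(E(-16) + q)*(-155) = (5*(-16)² - 4)*(-155) = (5*256 - 4)*(-155) = (1280 - 4)*(-155) = 1276*(-155) = -197780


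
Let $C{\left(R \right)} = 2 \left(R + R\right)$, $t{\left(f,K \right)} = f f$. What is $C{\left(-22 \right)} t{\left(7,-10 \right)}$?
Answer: $-4312$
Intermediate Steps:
$t{\left(f,K \right)} = f^{2}$
$C{\left(R \right)} = 4 R$ ($C{\left(R \right)} = 2 \cdot 2 R = 4 R$)
$C{\left(-22 \right)} t{\left(7,-10 \right)} = 4 \left(-22\right) 7^{2} = \left(-88\right) 49 = -4312$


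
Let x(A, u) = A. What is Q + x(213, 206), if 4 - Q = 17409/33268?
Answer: 7201747/33268 ≈ 216.48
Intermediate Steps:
Q = 115663/33268 (Q = 4 - 17409/33268 = 115663/33268 ≈ 3.4767)
Q + x(213, 206) = 115663/33268 + 213 = 7201747/33268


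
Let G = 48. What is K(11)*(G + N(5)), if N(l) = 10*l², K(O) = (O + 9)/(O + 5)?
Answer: 745/2 ≈ 372.50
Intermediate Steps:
K(O) = (9 + O)/(5 + O)
K(11)*(G + N(5)) = ((9 + 11)/(5 + 11))*(48 + 10*5²) = (20/16)*(48 + 10*25) = ((1/16)*20)*(48 + 250) = (5/4)*298 = 745/2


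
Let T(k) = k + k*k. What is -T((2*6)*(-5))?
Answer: -3540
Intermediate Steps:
T(k) = k + k²
-T((2*6)*(-5)) = -(2*6)*(-5)*(1 + (2*6)*(-5)) = -12*(-5)*(1 + 12*(-5)) = -(-60)*(1 - 60) = -(-60)*(-59) = -1*3540 = -3540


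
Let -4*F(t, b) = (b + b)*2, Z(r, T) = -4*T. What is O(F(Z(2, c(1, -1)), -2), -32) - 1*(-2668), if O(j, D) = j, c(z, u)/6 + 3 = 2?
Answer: 2670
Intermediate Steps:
c(z, u) = -6 (c(z, u) = -18 + 6*2 = -18 + 12 = -6)
F(t, b) = -b (F(t, b) = -(b + b)*2/4 = -2*b*2/4 = -b)
O(F(Z(2, c(1, -1)), -2), -32) - 1*(-2668) = -1*(-2) - 1*(-2668) = 2 + 2668 = 2670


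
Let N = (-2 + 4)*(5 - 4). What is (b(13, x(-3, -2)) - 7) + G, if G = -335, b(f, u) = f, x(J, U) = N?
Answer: -329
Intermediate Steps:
N = 2 (N = 2*1 = 2)
x(J, U) = 2
(b(13, x(-3, -2)) - 7) + G = (13 - 7) - 335 = 6 - 335 = -329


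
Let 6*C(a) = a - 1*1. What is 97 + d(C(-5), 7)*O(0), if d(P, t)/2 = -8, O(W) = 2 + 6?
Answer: -31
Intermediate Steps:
C(a) = -⅙ + a/6 (C(a) = (a - 1*1)/6 = (a - 1)/6 = (-1 + a)/6 = -⅙ + a/6)
O(W) = 8
d(P, t) = -16 (d(P, t) = 2*(-8) = -16)
97 + d(C(-5), 7)*O(0) = 97 - 16*8 = 97 - 128 = -31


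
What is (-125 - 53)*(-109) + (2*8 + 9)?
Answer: 19427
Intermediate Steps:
(-125 - 53)*(-109) + (2*8 + 9) = -178*(-109) + (16 + 9) = 19402 + 25 = 19427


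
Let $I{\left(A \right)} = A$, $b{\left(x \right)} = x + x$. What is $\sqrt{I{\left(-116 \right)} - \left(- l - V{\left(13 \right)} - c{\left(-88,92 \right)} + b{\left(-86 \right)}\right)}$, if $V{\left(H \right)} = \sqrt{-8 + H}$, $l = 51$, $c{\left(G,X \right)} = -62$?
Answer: $\sqrt{45 + \sqrt{5}} \approx 6.8728$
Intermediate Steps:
$b{\left(x \right)} = 2 x$
$\sqrt{I{\left(-116 \right)} - \left(- l - V{\left(13 \right)} - c{\left(-88,92 \right)} + b{\left(-86 \right)}\right)} = \sqrt{-116 + \left(\left(\left(-62 - 2 \left(-86\right)\right) + \sqrt{-8 + 13}\right) + 51\right)} = \sqrt{-116 + \left(\left(\left(-62 - -172\right) + \sqrt{5}\right) + 51\right)} = \sqrt{-116 + \left(\left(\left(-62 + 172\right) + \sqrt{5}\right) + 51\right)} = \sqrt{-116 + \left(\left(110 + \sqrt{5}\right) + 51\right)} = \sqrt{-116 + \left(161 + \sqrt{5}\right)} = \sqrt{45 + \sqrt{5}}$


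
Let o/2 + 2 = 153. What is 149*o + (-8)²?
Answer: 45062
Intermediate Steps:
o = 302 (o = -4 + 2*153 = -4 + 306 = 302)
149*o + (-8)² = 149*302 + (-8)² = 44998 + 64 = 45062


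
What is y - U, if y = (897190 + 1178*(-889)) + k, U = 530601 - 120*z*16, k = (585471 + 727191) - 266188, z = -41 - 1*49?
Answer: 193021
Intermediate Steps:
z = -90 (z = -41 - 49 = -90)
k = 1046474 (k = 1312662 - 266188 = 1046474)
U = 703401 (U = 530601 - 120*(-90)*16 = 530601 + 10800*16 = 530601 + 172800 = 703401)
y = 896422 (y = (897190 + 1178*(-889)) + 1046474 = (897190 - 1047242) + 1046474 = -150052 + 1046474 = 896422)
y - U = 896422 - 1*703401 = 896422 - 703401 = 193021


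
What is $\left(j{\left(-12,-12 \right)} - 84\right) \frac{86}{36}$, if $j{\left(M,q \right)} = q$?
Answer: $- \frac{688}{3} \approx -229.33$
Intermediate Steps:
$\left(j{\left(-12,-12 \right)} - 84\right) \frac{86}{36} = \left(-12 - 84\right) \frac{86}{36} = - 96 \cdot 86 \cdot \frac{1}{36} = \left(-96\right) \frac{43}{18} = - \frac{688}{3}$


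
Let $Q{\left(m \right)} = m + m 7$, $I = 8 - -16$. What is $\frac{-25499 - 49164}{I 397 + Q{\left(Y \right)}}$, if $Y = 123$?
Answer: $- \frac{74663}{10512} \approx -7.1026$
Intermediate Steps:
$I = 24$ ($I = 8 + 16 = 24$)
$Q{\left(m \right)} = 8 m$ ($Q{\left(m \right)} = m + 7 m = 8 m$)
$\frac{-25499 - 49164}{I 397 + Q{\left(Y \right)}} = \frac{-25499 - 49164}{24 \cdot 397 + 8 \cdot 123} = - \frac{74663}{9528 + 984} = - \frac{74663}{10512}$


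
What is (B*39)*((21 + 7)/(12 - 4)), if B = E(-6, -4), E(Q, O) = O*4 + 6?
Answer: -1365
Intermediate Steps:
E(Q, O) = 6 + 4*O (E(Q, O) = 4*O + 6 = 6 + 4*O)
B = -10 (B = 6 + 4*(-4) = 6 - 16 = -10)
(B*39)*((21 + 7)/(12 - 4)) = (-10*39)*((21 + 7)/(12 - 4)) = -10920/8 = -390*7/2 = -1365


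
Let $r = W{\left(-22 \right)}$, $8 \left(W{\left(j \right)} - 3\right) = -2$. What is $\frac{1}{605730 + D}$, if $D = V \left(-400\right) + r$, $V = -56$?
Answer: $\frac{4}{2512531} \approx 1.592 \cdot 10^{-6}$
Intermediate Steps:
$W{\left(j \right)} = \frac{11}{4}$ ($W{\left(j \right)} = 3 + \frac{1}{8} \left(-2\right) = 3 - \frac{1}{4} = \frac{11}{4}$)
$r = \frac{11}{4} \approx 2.75$
$D = \frac{89611}{4}$ ($D = \left(-56\right) \left(-400\right) + \frac{11}{4} = 22400 + \frac{11}{4} = \frac{89611}{4} \approx 22403.0$)
$\frac{1}{605730 + D} = \frac{1}{605730 + \frac{89611}{4}} = \frac{1}{\frac{2512531}{4}} = \frac{4}{2512531}$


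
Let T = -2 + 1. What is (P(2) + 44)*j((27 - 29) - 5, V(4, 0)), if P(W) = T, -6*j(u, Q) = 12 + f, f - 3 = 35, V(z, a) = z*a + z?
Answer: -1075/3 ≈ -358.33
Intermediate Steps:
V(z, a) = z + a*z (V(z, a) = a*z + z = z + a*z)
f = 38 (f = 3 + 35 = 38)
j(u, Q) = -25/3 (j(u, Q) = -(12 + 38)/6 = -⅙*50 = -25/3)
T = -1
P(W) = -1
(P(2) + 44)*j((27 - 29) - 5, V(4, 0)) = (-1 + 44)*(-25/3) = 43*(-25/3) = -1075/3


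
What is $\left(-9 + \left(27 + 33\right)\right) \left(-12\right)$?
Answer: $-612$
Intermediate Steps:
$\left(-9 + \left(27 + 33\right)\right) \left(-12\right) = \left(-9 + 60\right) \left(-12\right) = 51 \left(-12\right) = -612$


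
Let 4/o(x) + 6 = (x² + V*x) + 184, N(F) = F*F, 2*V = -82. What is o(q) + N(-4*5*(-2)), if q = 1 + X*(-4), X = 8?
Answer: 1928002/1205 ≈ 1600.0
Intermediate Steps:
V = -41 (V = (½)*(-82) = -41)
q = -31 (q = 1 + 8*(-4) = 1 - 32 = -31)
N(F) = F²
o(x) = 4/(178 + x² - 41*x) (o(x) = 4/(-6 + ((x² - 41*x) + 184)) = 4/(-6 + (184 + x² - 41*x)) = 4/(178 + x² - 41*x))
o(q) + N(-4*5*(-2)) = 4/(178 + (-31)² - 41*(-31)) + (-4*5*(-2))² = 4/(178 + 961 + 1271) + (-20*(-2))² = 4/2410 + 40² = 4*(1/2410) + 1600 = 2/1205 + 1600 = 1928002/1205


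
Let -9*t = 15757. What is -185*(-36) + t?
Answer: 44183/9 ≈ 4909.2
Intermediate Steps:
t = -15757/9 (t = -⅑*15757 = -15757/9 ≈ -1750.8)
-185*(-36) + t = -185*(-36) - 15757/9 = 6660 - 15757/9 = 44183/9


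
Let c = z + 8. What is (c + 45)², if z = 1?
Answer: 2916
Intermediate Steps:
c = 9 (c = 1 + 8 = 9)
(c + 45)² = (9 + 45)² = 54² = 2916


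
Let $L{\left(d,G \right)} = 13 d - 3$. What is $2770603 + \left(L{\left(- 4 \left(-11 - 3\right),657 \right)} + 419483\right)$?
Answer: $3190811$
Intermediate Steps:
$L{\left(d,G \right)} = -3 + 13 d$
$2770603 + \left(L{\left(- 4 \left(-11 - 3\right),657 \right)} + 419483\right) = 2770603 + \left(\left(-3 + 13 \left(- 4 \left(-11 - 3\right)\right)\right) + 419483\right) = 2770603 + \left(\left(-3 + 13 \left(\left(-4\right) \left(-14\right)\right)\right) + 419483\right) = 2770603 + \left(\left(-3 + 13 \cdot 56\right) + 419483\right) = 2770603 + \left(\left(-3 + 728\right) + 419483\right) = 2770603 + \left(725 + 419483\right) = 2770603 + 420208 = 3190811$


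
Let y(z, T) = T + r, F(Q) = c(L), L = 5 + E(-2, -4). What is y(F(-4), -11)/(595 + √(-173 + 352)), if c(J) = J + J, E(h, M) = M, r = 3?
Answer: -2380/176923 + 4*√179/176923 ≈ -0.013150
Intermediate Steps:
L = 1 (L = 5 - 4 = 1)
c(J) = 2*J
F(Q) = 2 (F(Q) = 2*1 = 2)
y(z, T) = 3 + T (y(z, T) = T + 3 = 3 + T)
y(F(-4), -11)/(595 + √(-173 + 352)) = (3 - 11)/(595 + √(-173 + 352)) = -8/(595 + √179)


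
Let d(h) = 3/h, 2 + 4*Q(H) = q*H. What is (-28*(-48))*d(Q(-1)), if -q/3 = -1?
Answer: -16128/5 ≈ -3225.6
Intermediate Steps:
q = 3 (q = -3*(-1) = 3)
Q(H) = -1/2 + 3*H/4 (Q(H) = -1/2 + (3*H)/4 = -1/2 + 3*H/4)
(-28*(-48))*d(Q(-1)) = (-28*(-48))*(3/(-1/2 + (3/4)*(-1))) = 1344*(3/(-1/2 - 3/4)) = 1344*(3/(-5/4)) = 1344*(3*(-4/5)) = 1344*(-12/5) = -16128/5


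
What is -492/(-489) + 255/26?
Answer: 45829/4238 ≈ 10.814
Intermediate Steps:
-492/(-489) + 255/26 = -492*(-1/489) + 255*(1/26) = 164/163 + 255/26 = 45829/4238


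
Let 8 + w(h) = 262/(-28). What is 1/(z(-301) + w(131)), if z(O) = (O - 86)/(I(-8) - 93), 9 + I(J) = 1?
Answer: -1414/19125 ≈ -0.073935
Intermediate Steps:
w(h) = -243/14 (w(h) = -8 + 262/(-28) = -8 + 262*(-1/28) = -8 - 131/14 = -243/14)
I(J) = -8 (I(J) = -9 + 1 = -8)
z(O) = 86/101 - O/101 (z(O) = (O - 86)/(-8 - 93) = (-86 + O)/(-101) = (-86 + O)*(-1/101) = 86/101 - O/101)
1/(z(-301) + w(131)) = 1/((86/101 - 1/101*(-301)) - 243/14) = 1/((86/101 + 301/101) - 243/14) = 1/(387/101 - 243/14) = 1/(-19125/1414) = -1414/19125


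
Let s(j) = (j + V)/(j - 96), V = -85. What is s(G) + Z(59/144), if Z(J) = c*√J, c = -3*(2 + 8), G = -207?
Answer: 292/303 - 5*√59/2 ≈ -18.239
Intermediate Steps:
c = -30 (c = -3*10 = -30)
s(j) = (-85 + j)/(-96 + j) (s(j) = (j - 85)/(j - 96) = (-85 + j)/(-96 + j))
Z(J) = -30*√J
s(G) + Z(59/144) = (-85 - 207)/(-96 - 207) - 30*√59/12 = -292/(-303) - 30*√59/12 = -1/303*(-292) - 5*√59/2 = 292/303 - 5*√59/2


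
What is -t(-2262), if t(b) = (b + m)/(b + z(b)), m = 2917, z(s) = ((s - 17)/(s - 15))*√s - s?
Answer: 497145*I*√2262/1718366 ≈ 13.76*I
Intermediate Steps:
z(s) = -s + √s*(-17 + s)/(-15 + s) (z(s) = ((-17 + s)/(-15 + s))*√s - s = √s*(-17 + s)/(-15 + s) - s = -s + √s*(-17 + s)/(-15 + s))
t(b) = (2917 + b)/(b + (b^(3/2) - b² - 17*√b + 15*b)/(-15 + b)) (t(b) = (b + 2917)/(b + (b^(3/2) - b² - 17*√b + 15*b)/(-15 + b)) = (2917 + b)/(b + (b^(3/2) - b² - 17*√b + 15*b)/(-15 + b)))
-t(-2262) = -(-43755 + (-2262)² + 2902*(-2262))/(√(-2262)*(-17 - 2262)) = -(-I*√2262/2262)*(-43755 + 5116644 - 6564324)/(-2279) = -(-I*√2262/2262)*(-1)*(-1491435)/2279 = -(-497145)*I*√2262/1718366 = 497145*I*√2262/1718366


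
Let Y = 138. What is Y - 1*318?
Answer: -180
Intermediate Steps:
Y - 1*318 = 138 - 1*318 = 138 - 318 = -180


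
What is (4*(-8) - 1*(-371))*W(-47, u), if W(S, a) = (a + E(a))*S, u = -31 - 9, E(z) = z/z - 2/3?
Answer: 632009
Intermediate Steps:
E(z) = ⅓ (E(z) = 1 - 2*⅓ = 1 - ⅔ = ⅓)
u = -40
W(S, a) = S*(⅓ + a) (W(S, a) = (a + ⅓)*S = (⅓ + a)*S = S*(⅓ + a))
(4*(-8) - 1*(-371))*W(-47, u) = (4*(-8) - 1*(-371))*(-47*(⅓ - 40)) = (-32 + 371)*(-47*(-119/3)) = 339*(5593/3) = 632009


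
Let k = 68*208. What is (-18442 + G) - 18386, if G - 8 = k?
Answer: -22676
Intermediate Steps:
k = 14144
G = 14152 (G = 8 + 14144 = 14152)
(-18442 + G) - 18386 = (-18442 + 14152) - 18386 = -4290 - 18386 = -22676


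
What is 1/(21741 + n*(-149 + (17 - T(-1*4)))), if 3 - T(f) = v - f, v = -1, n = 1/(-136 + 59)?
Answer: 7/152199 ≈ 4.5992e-5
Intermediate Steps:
n = -1/77 (n = 1/(-77) = -1/77 ≈ -0.012987)
T(f) = 4 + f (T(f) = 3 - (-1 - f) = 3 + (1 + f) = 4 + f)
1/(21741 + n*(-149 + (17 - T(-1*4)))) = 1/(21741 - (-149 + (17 - (4 - 1*4)))/77) = 1/(21741 - (-149 + (17 - (4 - 4)))/77) = 1/(21741 - (-149 + (17 - 1*0))/77) = 1/(21741 - (-149 + (17 + 0))/77) = 1/(21741 - (-149 + 17)/77) = 1/(21741 - 1/77*(-132)) = 1/(21741 + 12/7) = 1/(152199/7) = 7/152199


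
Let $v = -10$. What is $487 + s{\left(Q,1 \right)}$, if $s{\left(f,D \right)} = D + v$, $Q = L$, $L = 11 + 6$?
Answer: $478$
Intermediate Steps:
$L = 17$
$Q = 17$
$s{\left(f,D \right)} = -10 + D$ ($s{\left(f,D \right)} = D - 10 = -10 + D$)
$487 + s{\left(Q,1 \right)} = 487 + \left(-10 + 1\right) = 487 - 9 = 478$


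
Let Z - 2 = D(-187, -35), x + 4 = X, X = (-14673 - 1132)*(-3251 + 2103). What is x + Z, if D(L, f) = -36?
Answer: 18144102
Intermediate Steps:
X = 18144140 (X = -15805*(-1148) = 18144140)
x = 18144136 (x = -4 + 18144140 = 18144136)
Z = -34 (Z = 2 - 36 = -34)
x + Z = 18144136 - 34 = 18144102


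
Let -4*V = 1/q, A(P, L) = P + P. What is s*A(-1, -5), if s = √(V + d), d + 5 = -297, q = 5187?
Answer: -I*√32501207739/5187 ≈ -34.756*I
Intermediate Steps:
d = -302 (d = -5 - 297 = -302)
A(P, L) = 2*P
V = -1/20748 (V = -¼/5187 = -¼*1/5187 = -1/20748 ≈ -4.8197e-5)
s = I*√32501207739/10374 (s = √(-1/20748 - 302) = √(-6265897/20748) = I*√32501207739/10374 ≈ 17.378*I)
s*A(-1, -5) = (I*√32501207739/10374)*(2*(-1)) = (I*√32501207739/10374)*(-2) = -I*√32501207739/5187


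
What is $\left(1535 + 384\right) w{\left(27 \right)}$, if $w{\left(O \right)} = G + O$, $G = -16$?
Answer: $21109$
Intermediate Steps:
$w{\left(O \right)} = -16 + O$
$\left(1535 + 384\right) w{\left(27 \right)} = \left(1535 + 384\right) \left(-16 + 27\right) = 1919 \cdot 11 = 21109$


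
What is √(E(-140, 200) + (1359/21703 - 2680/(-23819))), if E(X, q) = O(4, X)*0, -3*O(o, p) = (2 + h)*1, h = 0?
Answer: √46801017629807177/516943757 ≈ 0.41849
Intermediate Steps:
O(o, p) = -⅔ (O(o, p) = -(2 + 0)/3 = -2/3 = -⅓*2 = -⅔)
E(X, q) = 0 (E(X, q) = -⅔*0 = 0)
√(E(-140, 200) + (1359/21703 - 2680/(-23819))) = √(0 + (1359/21703 - 2680/(-23819))) = √(0 + (1359*(1/21703) - 2680*(-1/23819))) = √(0 + (1359/21703 + 2680/23819)) = √(0 + 90534061/516943757) = √(90534061/516943757) = √46801017629807177/516943757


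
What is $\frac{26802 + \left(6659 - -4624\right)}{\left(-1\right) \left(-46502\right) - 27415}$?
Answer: $\frac{38085}{19087} \approx 1.9953$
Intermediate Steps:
$\frac{26802 + \left(6659 - -4624\right)}{\left(-1\right) \left(-46502\right) - 27415} = \frac{26802 + \left(6659 + 4624\right)}{46502 - 27415} = \frac{26802 + 11283}{19087} = 38085 \cdot \frac{1}{19087} = \frac{38085}{19087}$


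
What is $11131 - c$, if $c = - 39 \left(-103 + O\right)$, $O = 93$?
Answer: $10741$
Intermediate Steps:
$c = 390$ ($c = - 39 \left(-103 + 93\right) = \left(-39\right) \left(-10\right) = 390$)
$11131 - c = 11131 - 390 = 10741$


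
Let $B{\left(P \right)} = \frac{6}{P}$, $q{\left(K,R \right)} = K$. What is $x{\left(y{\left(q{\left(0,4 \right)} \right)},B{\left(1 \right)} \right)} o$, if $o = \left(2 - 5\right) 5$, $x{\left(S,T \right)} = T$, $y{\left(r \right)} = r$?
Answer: $-90$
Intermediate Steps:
$o = -15$ ($o = \left(-3\right) 5 = -15$)
$x{\left(y{\left(q{\left(0,4 \right)} \right)},B{\left(1 \right)} \right)} o = \frac{6}{1} \left(-15\right) = 6 \cdot 1 \left(-15\right) = 6 \left(-15\right) = -90$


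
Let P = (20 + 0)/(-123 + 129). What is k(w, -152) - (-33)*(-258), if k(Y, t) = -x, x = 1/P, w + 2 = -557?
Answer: -85143/10 ≈ -8514.3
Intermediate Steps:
w = -559 (w = -2 - 557 = -559)
P = 10/3 (P = 20/6 = 20*(⅙) = 10/3 ≈ 3.3333)
x = 3/10 (x = 1/(10/3) = 3/10 ≈ 0.30000)
k(Y, t) = -3/10 (k(Y, t) = -1*3/10 = -3/10)
k(w, -152) - (-33)*(-258) = -3/10 - (-33)*(-258) = -3/10 - 1*8514 = -3/10 - 8514 = -85143/10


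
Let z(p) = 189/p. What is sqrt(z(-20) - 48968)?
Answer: I*sqrt(4897745)/10 ≈ 221.31*I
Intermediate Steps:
sqrt(z(-20) - 48968) = sqrt(189/(-20) - 48968) = sqrt(189*(-1/20) - 48968) = sqrt(-189/20 - 48968) = sqrt(-979549/20) = I*sqrt(4897745)/10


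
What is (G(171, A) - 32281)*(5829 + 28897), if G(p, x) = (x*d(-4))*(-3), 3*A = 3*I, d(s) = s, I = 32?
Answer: -1107655222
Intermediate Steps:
A = 32 (A = (3*32)/3 = (⅓)*96 = 32)
G(p, x) = 12*x (G(p, x) = (x*(-4))*(-3) = -4*x*(-3) = 12*x)
(G(171, A) - 32281)*(5829 + 28897) = (12*32 - 32281)*(5829 + 28897) = (384 - 32281)*34726 = -31897*34726 = -1107655222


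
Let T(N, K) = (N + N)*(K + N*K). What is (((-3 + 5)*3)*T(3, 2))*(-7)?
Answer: -2016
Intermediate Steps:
T(N, K) = 2*N*(K + K*N) (T(N, K) = (2*N)*(K + K*N) = 2*N*(K + K*N))
(((-3 + 5)*3)*T(3, 2))*(-7) = (((-3 + 5)*3)*(2*2*3*(1 + 3)))*(-7) = ((2*3)*(2*2*3*4))*(-7) = (6*48)*(-7) = 288*(-7) = -2016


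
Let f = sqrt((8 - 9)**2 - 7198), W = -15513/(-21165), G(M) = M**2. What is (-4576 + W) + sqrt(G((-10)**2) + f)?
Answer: -32278509/7055 + sqrt(10000 + I*sqrt(7197)) ≈ -4475.3 + 0.42417*I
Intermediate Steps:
W = 5171/7055 (W = -15513*(-1/21165) = 5171/7055 ≈ 0.73295)
f = I*sqrt(7197) (f = sqrt((-1)**2 - 7198) = sqrt(1 - 7198) = sqrt(-7197) = I*sqrt(7197) ≈ 84.835*I)
(-4576 + W) + sqrt(G((-10)**2) + f) = (-4576 + 5171/7055) + sqrt(((-10)**2)**2 + I*sqrt(7197)) = -32278509/7055 + sqrt(100**2 + I*sqrt(7197)) = -32278509/7055 + sqrt(10000 + I*sqrt(7197))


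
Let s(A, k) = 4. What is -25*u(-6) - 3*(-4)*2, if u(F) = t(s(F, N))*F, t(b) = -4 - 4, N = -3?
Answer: -1176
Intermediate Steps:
t(b) = -8
u(F) = -8*F
-25*u(-6) - 3*(-4)*2 = -(-200)*(-6) - 3*(-4)*2 = -25*48 + 12*2 = -1200 + 24 = -1176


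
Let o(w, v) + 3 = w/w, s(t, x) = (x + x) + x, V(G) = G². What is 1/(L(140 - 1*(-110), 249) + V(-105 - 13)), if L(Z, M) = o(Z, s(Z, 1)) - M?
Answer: 1/13673 ≈ 7.3137e-5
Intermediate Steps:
s(t, x) = 3*x (s(t, x) = 2*x + x = 3*x)
o(w, v) = -2 (o(w, v) = -3 + w/w = -3 + 1 = -2)
L(Z, M) = -2 - M
1/(L(140 - 1*(-110), 249) + V(-105 - 13)) = 1/((-2 - 1*249) + (-105 - 13)²) = 1/((-2 - 249) + (-118)²) = 1/(-251 + 13924) = 1/13673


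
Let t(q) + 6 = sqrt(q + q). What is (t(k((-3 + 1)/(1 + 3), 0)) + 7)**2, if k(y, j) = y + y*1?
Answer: (1 + I*sqrt(2))**2 ≈ -1.0 + 2.8284*I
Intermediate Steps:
k(y, j) = 2*y (k(y, j) = y + y = 2*y)
t(q) = -6 + sqrt(2)*sqrt(q) (t(q) = -6 + sqrt(q + q) = -6 + sqrt(2*q) = -6 + sqrt(2)*sqrt(q))
(t(k((-3 + 1)/(1 + 3), 0)) + 7)**2 = ((-6 + sqrt(2)*sqrt(2*((-3 + 1)/(1 + 3)))) + 7)**2 = ((-6 + sqrt(2)*sqrt(2*(-2/4))) + 7)**2 = ((-6 + sqrt(2)*sqrt(2*(-2*1/4))) + 7)**2 = ((-6 + sqrt(2)*sqrt(2*(-1/2))) + 7)**2 = ((-6 + sqrt(2)*sqrt(-1)) + 7)**2 = ((-6 + sqrt(2)*I) + 7)**2 = ((-6 + I*sqrt(2)) + 7)**2 = (1 + I*sqrt(2))**2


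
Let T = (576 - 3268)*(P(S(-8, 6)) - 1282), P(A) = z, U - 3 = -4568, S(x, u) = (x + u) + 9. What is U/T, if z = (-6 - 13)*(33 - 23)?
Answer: -4565/3962624 ≈ -0.0011520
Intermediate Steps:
z = -190 (z = -19*10 = -190)
S(x, u) = 9 + u + x (S(x, u) = (u + x) + 9 = 9 + u + x)
U = -4565 (U = 3 - 4568 = -4565)
P(A) = -190
T = 3962624 (T = (576 - 3268)*(-190 - 1282) = -2692*(-1472) = 3962624)
U/T = -4565/3962624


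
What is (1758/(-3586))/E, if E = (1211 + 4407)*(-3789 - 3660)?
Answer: 293/25011442742 ≈ 1.1715e-8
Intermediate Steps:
E = -41848482 (E = 5618*(-7449) = -41848482)
(1758/(-3586))/E = (1758/(-3586))/(-41848482) = (1758*(-1/3586))*(-1/41848482) = -879/1793*(-1/41848482) = 293/25011442742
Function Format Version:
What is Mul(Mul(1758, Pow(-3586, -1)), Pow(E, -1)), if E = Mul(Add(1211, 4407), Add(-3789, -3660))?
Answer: Rational(293, 25011442742) ≈ 1.1715e-8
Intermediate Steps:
E = -41848482 (E = Mul(5618, -7449) = -41848482)
Mul(Mul(1758, Pow(-3586, -1)), Pow(E, -1)) = Mul(Mul(1758, Pow(-3586, -1)), Pow(-41848482, -1)) = Mul(Mul(1758, Rational(-1, 3586)), Rational(-1, 41848482)) = Mul(Rational(-879, 1793), Rational(-1, 41848482)) = Rational(293, 25011442742)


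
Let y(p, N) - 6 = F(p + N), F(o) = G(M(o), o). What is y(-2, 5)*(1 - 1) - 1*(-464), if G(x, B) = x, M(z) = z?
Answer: 464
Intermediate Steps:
F(o) = o
y(p, N) = 6 + N + p (y(p, N) = 6 + (p + N) = 6 + (N + p) = 6 + N + p)
y(-2, 5)*(1 - 1) - 1*(-464) = (6 + 5 - 2)*(1 - 1) - 1*(-464) = 9*0 + 464 = 0 + 464 = 464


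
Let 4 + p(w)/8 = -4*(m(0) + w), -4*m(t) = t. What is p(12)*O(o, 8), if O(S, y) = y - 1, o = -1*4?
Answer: -2912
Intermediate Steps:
m(t) = -t/4
o = -4
O(S, y) = -1 + y
p(w) = -32 - 32*w (p(w) = -32 + 8*(-4*(-1/4*0 + w)) = -32 + 8*(-4*(0 + w)) = -32 + 8*(-4*w) = -32 - 32*w)
p(12)*O(o, 8) = (-32 - 32*12)*(-1 + 8) = (-32 - 384)*7 = -416*7 = -2912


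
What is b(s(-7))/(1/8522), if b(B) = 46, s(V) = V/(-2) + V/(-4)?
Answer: 392012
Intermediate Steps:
s(V) = -3*V/4 (s(V) = V*(-½) + V*(-¼) = -V/2 - V/4 = -3*V/4)
b(s(-7))/(1/8522) = 46/(1/8522) = 46*8522 = 392012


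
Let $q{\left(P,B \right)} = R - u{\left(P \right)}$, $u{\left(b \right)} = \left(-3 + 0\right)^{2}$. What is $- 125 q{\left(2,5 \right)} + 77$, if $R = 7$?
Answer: $327$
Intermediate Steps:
$u{\left(b \right)} = 9$ ($u{\left(b \right)} = \left(-3\right)^{2} = 9$)
$q{\left(P,B \right)} = -2$ ($q{\left(P,B \right)} = 7 - 9 = -2$)
$- 125 q{\left(2,5 \right)} + 77 = \left(-125\right) \left(-2\right) + 77 = 250 + 77 = 327$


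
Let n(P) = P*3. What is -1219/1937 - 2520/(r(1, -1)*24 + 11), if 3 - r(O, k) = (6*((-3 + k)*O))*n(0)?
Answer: -4982417/160771 ≈ -30.991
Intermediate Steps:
n(P) = 3*P
r(O, k) = 3 (r(O, k) = 3 - 6*((-3 + k)*O)*3*0 = 3 - 6*(O*(-3 + k))*0 = 3 - 6*O*(-3 + k)*0 = 3 - 1*0 = 3 + 0 = 3)
-1219/1937 - 2520/(r(1, -1)*24 + 11) = -1219/1937 - 2520/(3*24 + 11) = -1219*1/1937 - 2520/(72 + 11) = -1219/1937 - 2520/83 = -4982417/160771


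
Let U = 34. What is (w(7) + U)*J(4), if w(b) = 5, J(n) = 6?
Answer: 234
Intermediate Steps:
(w(7) + U)*J(4) = (5 + 34)*6 = 39*6 = 234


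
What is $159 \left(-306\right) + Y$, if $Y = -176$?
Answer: $-48830$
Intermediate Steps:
$159 \left(-306\right) + Y = 159 \left(-306\right) - 176 = -48654 - 176 = -48830$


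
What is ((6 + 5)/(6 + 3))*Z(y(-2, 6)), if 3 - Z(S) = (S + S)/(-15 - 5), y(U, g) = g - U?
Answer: 209/45 ≈ 4.6444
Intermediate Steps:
Z(S) = 3 + S/10 (Z(S) = 3 - (S + S)/(-15 - 5) = 3 - 2*S/(-20) = 3 - 2*S*(-1)/20 = 3 - (-1)*S/10 = 3 + S/10)
((6 + 5)/(6 + 3))*Z(y(-2, 6)) = ((6 + 5)/(6 + 3))*(3 + (6 - 1*(-2))/10) = (11/9)*(3 + (6 + 2)/10) = (11*(⅑))*(3 + (⅒)*8) = 11*(3 + ⅘)/9 = (11/9)*(19/5) = 209/45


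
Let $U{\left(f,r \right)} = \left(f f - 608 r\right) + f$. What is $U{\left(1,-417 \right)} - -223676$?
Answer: $477214$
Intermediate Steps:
$U{\left(f,r \right)} = f + f^{2} - 608 r$ ($U{\left(f,r \right)} = \left(f^{2} - 608 r\right) + f = f + f^{2} - 608 r$)
$U{\left(1,-417 \right)} - -223676 = \left(1 + 1^{2} - -253536\right) - -223676 = \left(1 + 1 + 253536\right) + 223676 = 253538 + 223676 = 477214$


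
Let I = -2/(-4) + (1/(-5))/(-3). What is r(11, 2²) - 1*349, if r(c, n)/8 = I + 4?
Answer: -4687/15 ≈ -312.47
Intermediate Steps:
I = 17/30 (I = -2*(-¼) + (1*(-⅕))*(-⅓) = ½ - ⅕*(-⅓) = ½ + 1/15 = 17/30 ≈ 0.56667)
r(c, n) = 548/15 (r(c, n) = 8*(17/30 + 4) = 8*(137/30) = 548/15)
r(11, 2²) - 1*349 = 548/15 - 1*349 = 548/15 - 349 = -4687/15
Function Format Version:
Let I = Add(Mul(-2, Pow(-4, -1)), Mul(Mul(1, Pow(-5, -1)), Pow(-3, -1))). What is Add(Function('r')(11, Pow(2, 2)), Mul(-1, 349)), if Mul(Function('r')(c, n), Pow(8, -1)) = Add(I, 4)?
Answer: Rational(-4687, 15) ≈ -312.47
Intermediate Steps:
I = Rational(17, 30) (I = Add(Mul(-2, Rational(-1, 4)), Mul(Mul(1, Rational(-1, 5)), Rational(-1, 3))) = Add(Rational(1, 2), Mul(Rational(-1, 5), Rational(-1, 3))) = Add(Rational(1, 2), Rational(1, 15)) = Rational(17, 30) ≈ 0.56667)
Function('r')(c, n) = Rational(548, 15) (Function('r')(c, n) = Mul(8, Add(Rational(17, 30), 4)) = Mul(8, Rational(137, 30)) = Rational(548, 15))
Add(Function('r')(11, Pow(2, 2)), Mul(-1, 349)) = Add(Rational(548, 15), Mul(-1, 349)) = Add(Rational(548, 15), -349) = Rational(-4687, 15)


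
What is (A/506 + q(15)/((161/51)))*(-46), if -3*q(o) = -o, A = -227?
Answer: -4021/77 ≈ -52.221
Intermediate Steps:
q(o) = o/3 (q(o) = -(-1)*o/3 = o/3)
(A/506 + q(15)/((161/51)))*(-46) = (-227/506 + ((⅓)*15)/((161/51)))*(-46) = (-227*1/506 + 5/((161*(1/51))))*(-46) = (-227/506 + 5/(161/51))*(-46) = (-227/506 + 5*(51/161))*(-46) = (-227/506 + 255/161)*(-46) = (4021/3542)*(-46) = -4021/77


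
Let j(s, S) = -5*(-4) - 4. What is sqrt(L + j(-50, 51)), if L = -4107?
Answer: I*sqrt(4091) ≈ 63.961*I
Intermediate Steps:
j(s, S) = 16 (j(s, S) = 20 - 4 = 16)
sqrt(L + j(-50, 51)) = sqrt(-4107 + 16) = sqrt(-4091) = I*sqrt(4091)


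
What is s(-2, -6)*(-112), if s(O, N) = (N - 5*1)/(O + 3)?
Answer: 1232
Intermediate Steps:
s(O, N) = (-5 + N)/(3 + O) (s(O, N) = (N - 5)/(3 + O) = (-5 + N)/(3 + O))
s(-2, -6)*(-112) = ((-5 - 6)/(3 - 2))*(-112) = (-11/1)*(-112) = (1*(-11))*(-112) = -11*(-112) = 1232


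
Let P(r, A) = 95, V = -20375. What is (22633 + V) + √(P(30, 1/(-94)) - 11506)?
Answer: 2258 + I*√11411 ≈ 2258.0 + 106.82*I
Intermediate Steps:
(22633 + V) + √(P(30, 1/(-94)) - 11506) = (22633 - 20375) + √(95 - 11506) = 2258 + √(-11411) = 2258 + I*√11411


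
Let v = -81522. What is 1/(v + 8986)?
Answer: -1/72536 ≈ -1.3786e-5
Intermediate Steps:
1/(v + 8986) = 1/(-81522 + 8986) = 1/(-72536) = -1/72536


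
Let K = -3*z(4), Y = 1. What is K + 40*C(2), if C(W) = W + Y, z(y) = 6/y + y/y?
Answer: 225/2 ≈ 112.50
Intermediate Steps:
z(y) = 1 + 6/y (z(y) = 6/y + 1 = 1 + 6/y)
C(W) = 1 + W (C(W) = W + 1 = 1 + W)
K = -15/2 (K = -3*(6 + 4)/4 = -3*10/4 = -3*5/2 = -15/2 ≈ -7.5000)
K + 40*C(2) = -15/2 + 40*(1 + 2) = -15/2 + 40*3 = -15/2 + 120 = 225/2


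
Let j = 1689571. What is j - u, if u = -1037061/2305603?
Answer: 3895481003374/2305603 ≈ 1.6896e+6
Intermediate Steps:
u = -1037061/2305603 (u = -1037061*1/2305603 = -1037061/2305603 ≈ -0.44980)
j - u = 1689571 - 1*(-1037061/2305603) = 1689571 + 1037061/2305603 = 3895481003374/2305603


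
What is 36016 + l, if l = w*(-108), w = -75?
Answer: 44116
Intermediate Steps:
l = 8100 (l = -75*(-108) = 8100)
36016 + l = 36016 + 8100 = 44116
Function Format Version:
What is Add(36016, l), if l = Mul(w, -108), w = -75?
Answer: 44116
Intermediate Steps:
l = 8100 (l = Mul(-75, -108) = 8100)
Add(36016, l) = Add(36016, 8100) = 44116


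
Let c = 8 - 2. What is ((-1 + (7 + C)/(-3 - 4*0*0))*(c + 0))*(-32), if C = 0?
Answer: 640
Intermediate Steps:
c = 6
((-1 + (7 + C)/(-3 - 4*0*0))*(c + 0))*(-32) = ((-1 + (7 + 0)/(-3 - 4*0*0))*(6 + 0))*(-32) = ((-1 + 7/(-3 + 0*0))*6)*(-32) = ((-1 + 7/(-3 + 0))*6)*(-32) = ((-1 + 7/(-3))*6)*(-32) = ((-1 + 7*(-⅓))*6)*(-32) = ((-1 - 7/3)*6)*(-32) = -10/3*6*(-32) = -20*(-32) = 640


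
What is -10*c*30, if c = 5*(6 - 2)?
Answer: -6000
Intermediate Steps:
c = 20 (c = 5*4 = 20)
-10*c*30 = -10*20*30 = -200*30 = -6000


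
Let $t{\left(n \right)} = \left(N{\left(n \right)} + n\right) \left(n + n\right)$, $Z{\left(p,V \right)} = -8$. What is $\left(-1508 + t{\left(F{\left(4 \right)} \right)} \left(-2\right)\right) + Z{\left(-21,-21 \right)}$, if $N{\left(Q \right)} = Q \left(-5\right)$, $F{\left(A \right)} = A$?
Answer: $-1260$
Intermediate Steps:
$N{\left(Q \right)} = - 5 Q$
$t{\left(n \right)} = - 8 n^{2}$ ($t{\left(n \right)} = \left(- 5 n + n\right) \left(n + n\right) = - 4 n 2 n = - 8 n^{2}$)
$\left(-1508 + t{\left(F{\left(4 \right)} \right)} \left(-2\right)\right) + Z{\left(-21,-21 \right)} = \left(-1508 + - 8 \cdot 4^{2} \left(-2\right)\right) - 8 = \left(-1508 + \left(-8\right) 16 \left(-2\right)\right) - 8 = \left(-1508 - -256\right) - 8 = \left(-1508 + 256\right) - 8 = -1252 - 8 = -1260$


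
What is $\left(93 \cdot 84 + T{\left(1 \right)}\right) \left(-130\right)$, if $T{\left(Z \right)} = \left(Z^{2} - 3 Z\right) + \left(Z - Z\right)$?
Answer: $-1015300$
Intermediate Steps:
$T{\left(Z \right)} = Z^{2} - 3 Z$ ($T{\left(Z \right)} = \left(Z^{2} - 3 Z\right) + 0 = Z^{2} - 3 Z$)
$\left(93 \cdot 84 + T{\left(1 \right)}\right) \left(-130\right) = \left(93 \cdot 84 + 1 \left(-3 + 1\right)\right) \left(-130\right) = \left(7812 + 1 \left(-2\right)\right) \left(-130\right) = \left(7812 - 2\right) \left(-130\right) = 7810 \left(-130\right) = -1015300$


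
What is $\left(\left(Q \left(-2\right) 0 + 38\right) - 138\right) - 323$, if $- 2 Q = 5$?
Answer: $-423$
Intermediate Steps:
$Q = - \frac{5}{2}$ ($Q = \left(- \frac{1}{2}\right) 5 = - \frac{5}{2} \approx -2.5$)
$\left(\left(Q \left(-2\right) 0 + 38\right) - 138\right) - 323 = \left(\left(\left(- \frac{5}{2}\right) \left(-2\right) 0 + 38\right) - 138\right) - 323 = \left(\left(5 \cdot 0 + 38\right) - 138\right) - 323 = \left(\left(0 + 38\right) - 138\right) - 323 = \left(38 - 138\right) - 323 = -100 - 323 = -423$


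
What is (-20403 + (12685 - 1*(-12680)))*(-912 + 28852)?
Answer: 138638280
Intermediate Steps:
(-20403 + (12685 - 1*(-12680)))*(-912 + 28852) = (-20403 + (12685 + 12680))*27940 = (-20403 + 25365)*27940 = 4962*27940 = 138638280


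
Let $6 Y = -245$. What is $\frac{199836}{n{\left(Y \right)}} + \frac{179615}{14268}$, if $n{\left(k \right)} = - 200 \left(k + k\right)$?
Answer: $\frac{309909199}{12484500} \approx 24.824$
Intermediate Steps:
$Y = - \frac{245}{6}$ ($Y = \frac{1}{6} \left(-245\right) = - \frac{245}{6} \approx -40.833$)
$n{\left(k \right)} = - 400 k$ ($n{\left(k \right)} = - 200 \cdot 2 k = - 400 k$)
$\frac{199836}{n{\left(Y \right)}} + \frac{179615}{14268} = \frac{199836}{\left(-400\right) \left(- \frac{245}{6}\right)} + \frac{179615}{14268} = \frac{199836}{\frac{49000}{3}} + 179615 \cdot \frac{1}{14268} = 199836 \cdot \frac{3}{49000} + \frac{179615}{14268} = \frac{21411}{1750} + \frac{179615}{14268} = \frac{309909199}{12484500}$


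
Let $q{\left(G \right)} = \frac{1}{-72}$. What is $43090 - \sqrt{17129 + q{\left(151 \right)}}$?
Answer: $43090 - \frac{\sqrt{2466574}}{12} \approx 42959.0$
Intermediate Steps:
$q{\left(G \right)} = - \frac{1}{72}$
$43090 - \sqrt{17129 + q{\left(151 \right)}} = 43090 - \sqrt{17129 - \frac{1}{72}} = 43090 - \sqrt{\frac{1233287}{72}} = 43090 - \frac{\sqrt{2466574}}{12}$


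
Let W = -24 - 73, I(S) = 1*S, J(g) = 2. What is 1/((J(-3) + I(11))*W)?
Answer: -1/1261 ≈ -0.00079302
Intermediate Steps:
I(S) = S
W = -97
1/((J(-3) + I(11))*W) = 1/((2 + 11)*(-97)) = 1/(13*(-97)) = 1/(-1261) = -1/1261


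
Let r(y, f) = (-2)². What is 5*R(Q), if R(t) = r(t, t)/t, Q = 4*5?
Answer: 1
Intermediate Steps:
Q = 20
r(y, f) = 4
R(t) = 4/t
5*R(Q) = 5*(4/20) = 5*(4*(1/20)) = 5*(⅕) = 1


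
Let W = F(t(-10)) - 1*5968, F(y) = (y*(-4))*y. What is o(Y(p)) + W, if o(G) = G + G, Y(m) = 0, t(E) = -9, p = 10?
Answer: -6292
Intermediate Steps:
F(y) = -4*y**2 (F(y) = (-4*y)*y = -4*y**2)
o(G) = 2*G
W = -6292 (W = -4*(-9)**2 - 1*5968 = -4*81 - 5968 = -324 - 5968 = -6292)
o(Y(p)) + W = 2*0 - 6292 = 0 - 6292 = -6292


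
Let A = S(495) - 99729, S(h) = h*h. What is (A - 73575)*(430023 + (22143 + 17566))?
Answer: 33689648772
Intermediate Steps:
S(h) = h²
A = 145296 (A = 495² - 99729 = 245025 - 99729 = 145296)
(A - 73575)*(430023 + (22143 + 17566)) = (145296 - 73575)*(430023 + (22143 + 17566)) = 71721*(430023 + 39709) = 71721*469732 = 33689648772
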